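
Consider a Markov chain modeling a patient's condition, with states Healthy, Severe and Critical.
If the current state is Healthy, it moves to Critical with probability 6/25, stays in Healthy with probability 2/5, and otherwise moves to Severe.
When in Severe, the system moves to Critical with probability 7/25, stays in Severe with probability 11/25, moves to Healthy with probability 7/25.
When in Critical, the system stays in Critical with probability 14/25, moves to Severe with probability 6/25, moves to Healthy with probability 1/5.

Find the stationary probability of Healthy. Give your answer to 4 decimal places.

0.2843

Let the stationary distribution be π with π = πP and π_1 + π_2 + π_3 = 1.
π_1 = 0.4·π_1 + 0.28·π_2 + 0.2·π_3
π_2 = 0.36·π_1 + 0.44·π_2 + 0.24·π_3
Solving with the normalization constraint gives π = (0.2843, 0.3426, 0.3731).
So the stationary probability of Healthy is 0.2843.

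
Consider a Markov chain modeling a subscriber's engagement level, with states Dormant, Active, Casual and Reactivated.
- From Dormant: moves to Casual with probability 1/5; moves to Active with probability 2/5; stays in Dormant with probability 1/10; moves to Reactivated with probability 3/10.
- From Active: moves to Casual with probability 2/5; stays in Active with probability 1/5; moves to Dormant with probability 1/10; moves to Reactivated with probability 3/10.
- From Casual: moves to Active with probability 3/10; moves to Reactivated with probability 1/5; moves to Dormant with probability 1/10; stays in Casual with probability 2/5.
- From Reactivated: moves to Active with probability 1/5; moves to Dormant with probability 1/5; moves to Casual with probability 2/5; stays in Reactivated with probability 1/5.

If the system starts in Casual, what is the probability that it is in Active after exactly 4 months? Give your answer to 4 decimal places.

Propagate the distribution vector 4 months from Casual.
After 0 months: (0.0000, 0.0000, 1.0000, 0.0000)
After 1 month: (0.1000, 0.3000, 0.4000, 0.2000)
After 2 months: (0.1200, 0.2600, 0.3800, 0.2400)
After 3 months: (0.1240, 0.2620, 0.3760, 0.2380)
After 4 months: (0.1238, 0.2624, 0.3752, 0.2386)
P(in Active after 4 months) = 0.2624

0.2624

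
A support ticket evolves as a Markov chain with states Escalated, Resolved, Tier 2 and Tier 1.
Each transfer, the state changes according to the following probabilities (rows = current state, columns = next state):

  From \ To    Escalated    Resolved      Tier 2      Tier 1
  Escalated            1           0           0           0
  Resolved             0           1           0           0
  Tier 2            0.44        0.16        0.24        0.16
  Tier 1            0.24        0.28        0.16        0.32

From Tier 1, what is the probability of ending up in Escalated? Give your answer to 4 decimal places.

0.5147

Let h(s) be the probability of absorption at Escalated starting from transient state s. Then h(Escalated) = 1 and h(Resolved) = 0. By first-step analysis:
h(Tier 2) = 0.44·1 + 0.16·0 + 0.24·h(Tier 2) + 0.16·h(Tier 1)
h(Tier 1) = 0.24·1 + 0.28·0 + 0.16·h(Tier 2) + 0.32·h(Tier 1)
Solving: h(Tier 2) = 0.6873, h(Tier 1) = 0.5147.
Starting from Tier 1, the probability is 0.5147.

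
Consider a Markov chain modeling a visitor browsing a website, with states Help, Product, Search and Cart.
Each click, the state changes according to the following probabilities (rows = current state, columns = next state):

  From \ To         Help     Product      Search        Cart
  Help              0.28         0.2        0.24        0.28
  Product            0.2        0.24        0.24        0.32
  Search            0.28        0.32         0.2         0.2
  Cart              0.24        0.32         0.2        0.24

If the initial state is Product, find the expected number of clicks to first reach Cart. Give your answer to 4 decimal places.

3.5360

Let t(s) be the expected number of clicks to first reach Cart from state s, with t(Cart) = 0. Conditioning on the first click:
t(Help) = 1 + 0.28·t(Help) + 0.2·t(Product) + 0.24·t(Search)
t(Product) = 1 + 0.2·t(Help) + 0.24·t(Product) + 0.24·t(Search)
t(Search) = 1 + 0.28·t(Help) + 0.32·t(Product) + 0.2·t(Search)
Solving: t(Help) = 3.6897, t(Product) = 3.5360, t(Search) = 3.9558.
Expected clicks from Product to Cart: 3.5360.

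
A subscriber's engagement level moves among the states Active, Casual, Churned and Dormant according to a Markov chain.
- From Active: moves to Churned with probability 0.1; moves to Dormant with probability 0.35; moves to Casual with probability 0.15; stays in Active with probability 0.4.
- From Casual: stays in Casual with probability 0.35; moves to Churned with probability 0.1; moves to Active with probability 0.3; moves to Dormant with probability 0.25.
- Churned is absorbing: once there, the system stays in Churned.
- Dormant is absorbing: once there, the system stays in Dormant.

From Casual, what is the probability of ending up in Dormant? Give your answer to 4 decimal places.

0.7391

Let h(s) be the probability of absorption at Dormant starting from transient state s. Then h(Dormant) = 1 and h(Churned) = 0. By first-step analysis:
h(Active) = 0.4·h(Active) + 0.15·h(Casual) + 0.1·0 + 0.35·1
h(Casual) = 0.3·h(Active) + 0.35·h(Casual) + 0.1·0 + 0.25·1
Solving: h(Active) = 0.7681, h(Casual) = 0.7391.
Starting from Casual, the probability is 0.7391.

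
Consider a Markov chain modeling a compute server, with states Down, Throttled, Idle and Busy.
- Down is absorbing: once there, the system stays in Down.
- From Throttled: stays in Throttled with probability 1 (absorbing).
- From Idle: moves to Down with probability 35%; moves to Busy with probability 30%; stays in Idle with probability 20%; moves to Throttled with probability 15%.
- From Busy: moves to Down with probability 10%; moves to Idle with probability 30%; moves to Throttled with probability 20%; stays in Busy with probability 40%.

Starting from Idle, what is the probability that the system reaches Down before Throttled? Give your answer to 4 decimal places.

0.6154

Let h(s) be the probability of absorption at Down starting from transient state s. Then h(Down) = 1 and h(Throttled) = 0. By first-step analysis:
h(Idle) = 0.35·1 + 0.15·0 + 0.2·h(Idle) + 0.3·h(Busy)
h(Busy) = 0.1·1 + 0.2·0 + 0.3·h(Idle) + 0.4·h(Busy)
Solving: h(Idle) = 0.6154, h(Busy) = 0.4744.
Starting from Idle, the probability is 0.6154.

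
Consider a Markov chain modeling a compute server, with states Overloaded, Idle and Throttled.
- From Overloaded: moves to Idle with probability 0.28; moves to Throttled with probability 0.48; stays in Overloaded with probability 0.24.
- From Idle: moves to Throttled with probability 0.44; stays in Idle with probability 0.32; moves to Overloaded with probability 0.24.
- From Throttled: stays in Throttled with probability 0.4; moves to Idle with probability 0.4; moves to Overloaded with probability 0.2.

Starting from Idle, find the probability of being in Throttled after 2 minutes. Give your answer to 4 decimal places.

Sum over the intermediate state after 1 minute:
P = P(Idle→Overloaded)·P(Overloaded→Throttled) + P(Idle→Idle)·P(Idle→Throttled) + P(Idle→Throttled)·P(Throttled→Throttled)
  = 0.24×0.48 + 0.32×0.44 + 0.44×0.4
  = 0.1152 + 0.1408 + 0.1760 = 0.4320

0.4320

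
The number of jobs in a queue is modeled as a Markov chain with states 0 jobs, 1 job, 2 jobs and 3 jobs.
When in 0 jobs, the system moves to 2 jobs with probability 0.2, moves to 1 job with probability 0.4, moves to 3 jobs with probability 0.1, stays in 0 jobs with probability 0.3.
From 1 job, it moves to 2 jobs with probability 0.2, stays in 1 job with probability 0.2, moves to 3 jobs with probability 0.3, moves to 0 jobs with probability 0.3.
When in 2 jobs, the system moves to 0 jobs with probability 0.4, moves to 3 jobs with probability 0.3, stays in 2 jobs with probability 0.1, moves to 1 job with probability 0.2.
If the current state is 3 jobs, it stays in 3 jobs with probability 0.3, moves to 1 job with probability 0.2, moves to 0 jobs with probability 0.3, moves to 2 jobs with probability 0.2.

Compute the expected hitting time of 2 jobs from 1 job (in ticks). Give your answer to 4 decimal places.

Let t(s) be the expected number of ticks to first reach 2 jobs from state s, with t(2 jobs) = 0. Conditioning on the first tick:
t(0 jobs) = 1 + 0.3·t(0 jobs) + 0.4·t(1 job) + 0.1·t(3 jobs)
t(1 job) = 1 + 0.3·t(0 jobs) + 0.2·t(1 job) + 0.3·t(3 jobs)
t(3 jobs) = 1 + 0.3·t(0 jobs) + 0.2·t(1 job) + 0.3·t(3 jobs)
Solving: t(0 jobs) = 5.0000, t(1 job) = 5.0000, t(3 jobs) = 5.0000.
Expected ticks from 1 job to 2 jobs: 5.0000.

5.0000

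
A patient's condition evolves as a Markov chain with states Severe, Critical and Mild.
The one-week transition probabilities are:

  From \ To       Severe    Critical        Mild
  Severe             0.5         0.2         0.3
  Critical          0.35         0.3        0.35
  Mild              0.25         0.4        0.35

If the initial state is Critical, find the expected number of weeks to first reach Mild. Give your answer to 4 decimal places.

3.0357

Let t(s) be the expected number of weeks to first reach Mild from state s, with t(Mild) = 0. Conditioning on the first week:
t(Severe) = 1 + 0.5·t(Severe) + 0.2·t(Critical)
t(Critical) = 1 + 0.35·t(Severe) + 0.3·t(Critical)
Solving: t(Severe) = 3.2143, t(Critical) = 3.0357.
Expected weeks from Critical to Mild: 3.0357.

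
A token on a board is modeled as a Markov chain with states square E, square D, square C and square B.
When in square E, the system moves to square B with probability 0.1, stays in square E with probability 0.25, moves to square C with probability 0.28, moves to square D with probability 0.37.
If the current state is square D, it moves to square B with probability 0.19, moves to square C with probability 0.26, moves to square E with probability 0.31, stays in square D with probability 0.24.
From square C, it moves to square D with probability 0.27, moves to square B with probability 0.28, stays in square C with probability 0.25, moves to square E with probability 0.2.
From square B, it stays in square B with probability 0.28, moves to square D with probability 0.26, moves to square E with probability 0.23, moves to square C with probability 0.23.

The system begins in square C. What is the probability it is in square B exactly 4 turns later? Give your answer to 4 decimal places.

Propagate the distribution vector 4 turns from square C.
After 0 turns: (0.0000, 0.0000, 1.0000, 0.0000)
After 1 turn: (0.2000, 0.2700, 0.2500, 0.2800)
After 2 turns: (0.2481, 0.2791, 0.2531, 0.2197)
After 3 turns: (0.2497, 0.2842, 0.2558, 0.2102)
After 4 turns: (0.2501, 0.2843, 0.2561, 0.2095)
P(in square B after 4 turns) = 0.2095

0.2095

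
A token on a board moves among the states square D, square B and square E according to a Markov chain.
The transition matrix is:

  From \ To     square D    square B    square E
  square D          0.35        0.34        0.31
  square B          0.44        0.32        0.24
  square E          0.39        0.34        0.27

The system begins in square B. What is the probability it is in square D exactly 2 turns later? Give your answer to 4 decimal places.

Sum over the intermediate state after 1 turn:
P = P(square B→square D)·P(square D→square D) + P(square B→square B)·P(square B→square D) + P(square B→square E)·P(square E→square D)
  = 0.44×0.35 + 0.32×0.44 + 0.24×0.39
  = 0.1540 + 0.1408 + 0.0936 = 0.3884

0.3884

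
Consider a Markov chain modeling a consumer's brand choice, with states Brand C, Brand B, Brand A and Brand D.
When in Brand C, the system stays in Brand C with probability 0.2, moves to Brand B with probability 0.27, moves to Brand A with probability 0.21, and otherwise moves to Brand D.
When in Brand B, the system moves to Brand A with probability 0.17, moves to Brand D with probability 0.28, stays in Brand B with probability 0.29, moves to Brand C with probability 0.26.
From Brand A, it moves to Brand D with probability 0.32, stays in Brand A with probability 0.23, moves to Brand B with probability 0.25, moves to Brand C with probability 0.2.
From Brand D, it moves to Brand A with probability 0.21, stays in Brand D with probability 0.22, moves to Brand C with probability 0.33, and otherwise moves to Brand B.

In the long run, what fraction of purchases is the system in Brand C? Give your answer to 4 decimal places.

0.2523

Let the stationary distribution be π with π = πP and π_1 + π_2 + π_3 + π_4 = 1.
π_1 = 0.2·π_1 + 0.26·π_2 + 0.2·π_3 + 0.33·π_4
π_2 = 0.27·π_1 + 0.29·π_2 + 0.25·π_3 + 0.24·π_4
π_3 = 0.21·π_1 + 0.17·π_2 + 0.23·π_3 + 0.21·π_4
Solving with the normalization constraint gives π = (0.2523, 0.2627, 0.2036, 0.2814).
So the stationary probability of Brand C is 0.2523.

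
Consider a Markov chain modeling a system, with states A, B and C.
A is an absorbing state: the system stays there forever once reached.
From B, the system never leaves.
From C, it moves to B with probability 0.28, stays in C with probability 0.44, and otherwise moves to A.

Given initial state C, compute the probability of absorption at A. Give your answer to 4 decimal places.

Let h(s) be the probability of absorption at A starting from transient state s. Then h(A) = 1 and h(B) = 0. By first-step analysis:
h(C) = 0.28·1 + 0.28·0 + 0.44·h(C)
Solving: h(C) = 0.5000.
Starting from C, the probability is 0.5000.

0.5000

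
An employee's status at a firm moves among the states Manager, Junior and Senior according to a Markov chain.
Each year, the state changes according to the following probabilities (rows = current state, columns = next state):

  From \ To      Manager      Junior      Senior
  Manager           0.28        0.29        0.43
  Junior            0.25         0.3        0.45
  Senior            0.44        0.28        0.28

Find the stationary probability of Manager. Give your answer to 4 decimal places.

0.3320

Let the stationary distribution be π with π = πP and π_1 + π_2 + π_3 = 1.
π_1 = 0.28·π_1 + 0.25·π_2 + 0.44·π_3
π_2 = 0.29·π_1 + 0.3·π_2 + 0.28·π_3
Solving with the normalization constraint gives π = (0.3320, 0.2891, 0.3789).
So the stationary probability of Manager is 0.3320.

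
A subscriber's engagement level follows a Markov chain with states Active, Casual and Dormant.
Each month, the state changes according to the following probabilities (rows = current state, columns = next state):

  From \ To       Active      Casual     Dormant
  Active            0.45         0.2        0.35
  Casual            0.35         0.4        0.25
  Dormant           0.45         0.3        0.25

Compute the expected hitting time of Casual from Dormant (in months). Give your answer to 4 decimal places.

3.9216

Let t(s) be the expected number of months to first reach Casual from state s, with t(Casual) = 0. Conditioning on the first month:
t(Active) = 1 + 0.45·t(Active) + 0.35·t(Dormant)
t(Dormant) = 1 + 0.45·t(Active) + 0.25·t(Dormant)
Solving: t(Active) = 4.3137, t(Dormant) = 3.9216.
Expected months from Dormant to Casual: 3.9216.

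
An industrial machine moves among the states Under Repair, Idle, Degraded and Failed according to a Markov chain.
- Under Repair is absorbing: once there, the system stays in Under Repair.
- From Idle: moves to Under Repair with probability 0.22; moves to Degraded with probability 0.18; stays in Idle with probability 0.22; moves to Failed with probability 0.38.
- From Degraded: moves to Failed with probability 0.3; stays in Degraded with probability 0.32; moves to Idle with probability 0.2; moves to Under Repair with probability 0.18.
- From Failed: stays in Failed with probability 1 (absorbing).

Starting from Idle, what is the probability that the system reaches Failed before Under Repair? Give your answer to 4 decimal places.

0.6319

Let h(s) be the probability of absorption at Failed starting from transient state s. Then h(Failed) = 1 and h(Under Repair) = 0. By first-step analysis:
h(Idle) = 0.22·0 + 0.22·h(Idle) + 0.18·h(Degraded) + 0.38·1
h(Degraded) = 0.18·0 + 0.2·h(Idle) + 0.32·h(Degraded) + 0.3·1
Solving: h(Idle) = 0.6319, h(Degraded) = 0.6270.
Starting from Idle, the probability is 0.6319.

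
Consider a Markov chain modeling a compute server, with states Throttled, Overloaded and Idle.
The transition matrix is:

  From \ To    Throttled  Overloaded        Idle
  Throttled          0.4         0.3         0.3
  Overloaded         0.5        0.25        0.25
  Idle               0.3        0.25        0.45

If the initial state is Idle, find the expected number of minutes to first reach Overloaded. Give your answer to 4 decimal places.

3.7500

Let t(s) be the expected number of minutes to first reach Overloaded from state s, with t(Overloaded) = 0. Conditioning on the first minute:
t(Throttled) = 1 + 0.4·t(Throttled) + 0.3·t(Idle)
t(Idle) = 1 + 0.3·t(Throttled) + 0.45·t(Idle)
Solving: t(Throttled) = 3.5417, t(Idle) = 3.7500.
Expected minutes from Idle to Overloaded: 3.7500.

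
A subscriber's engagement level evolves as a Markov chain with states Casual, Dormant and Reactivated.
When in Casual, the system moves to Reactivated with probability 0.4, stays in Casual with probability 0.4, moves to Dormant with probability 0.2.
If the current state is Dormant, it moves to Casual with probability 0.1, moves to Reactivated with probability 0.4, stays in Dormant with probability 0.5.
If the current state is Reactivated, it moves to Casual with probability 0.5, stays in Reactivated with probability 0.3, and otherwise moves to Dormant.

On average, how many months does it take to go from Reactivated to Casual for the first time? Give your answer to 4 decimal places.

Let t(s) be the expected number of months to first reach Casual from state s, with t(Casual) = 0. Conditioning on the first month:
t(Dormant) = 1 + 0.5·t(Dormant) + 0.4·t(Reactivated)
t(Reactivated) = 1 + 0.2·t(Dormant) + 0.3·t(Reactivated)
Solving: t(Dormant) = 4.0741, t(Reactivated) = 2.5926.
Expected months from Reactivated to Casual: 2.5926.

2.5926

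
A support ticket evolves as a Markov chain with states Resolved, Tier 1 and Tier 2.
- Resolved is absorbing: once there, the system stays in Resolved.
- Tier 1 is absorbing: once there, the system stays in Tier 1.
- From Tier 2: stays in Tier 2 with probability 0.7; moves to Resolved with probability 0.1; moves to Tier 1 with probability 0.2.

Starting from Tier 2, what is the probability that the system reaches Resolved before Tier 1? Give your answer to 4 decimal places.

0.3333

Let h(s) be the probability of absorption at Resolved starting from transient state s. Then h(Resolved) = 1 and h(Tier 1) = 0. By first-step analysis:
h(Tier 2) = 0.1·1 + 0.2·0 + 0.7·h(Tier 2)
Solving: h(Tier 2) = 0.3333.
Starting from Tier 2, the probability is 0.3333.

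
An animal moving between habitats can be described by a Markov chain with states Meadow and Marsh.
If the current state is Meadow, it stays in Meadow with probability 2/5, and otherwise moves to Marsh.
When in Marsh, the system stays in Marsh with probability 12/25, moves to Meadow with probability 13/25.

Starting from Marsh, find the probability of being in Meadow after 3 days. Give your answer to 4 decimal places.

Propagate the distribution vector 3 days from Marsh.
After 0 days: (0.0000, 1.0000)
After 1 day: (0.5200, 0.4800)
After 2 days: (0.4576, 0.5424)
After 3 days: (0.4651, 0.5349)
P(in Meadow after 3 days) = 0.4651

0.4651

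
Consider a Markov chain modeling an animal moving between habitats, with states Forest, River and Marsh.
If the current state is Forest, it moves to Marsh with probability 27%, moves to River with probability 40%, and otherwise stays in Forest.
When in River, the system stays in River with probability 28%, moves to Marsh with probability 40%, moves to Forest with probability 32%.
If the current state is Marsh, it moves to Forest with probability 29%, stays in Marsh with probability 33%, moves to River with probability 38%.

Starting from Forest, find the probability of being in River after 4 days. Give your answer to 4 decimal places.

0.3511

Propagate the distribution vector 4 days from Forest.
After 0 days: (1.0000, 0.0000, 0.0000)
After 1 day: (0.3300, 0.4000, 0.2700)
After 2 days: (0.3152, 0.3466, 0.3382)
After 3 days: (0.3130, 0.3516, 0.3354)
After 4 days: (0.3131, 0.3511, 0.3358)
P(in River after 4 days) = 0.3511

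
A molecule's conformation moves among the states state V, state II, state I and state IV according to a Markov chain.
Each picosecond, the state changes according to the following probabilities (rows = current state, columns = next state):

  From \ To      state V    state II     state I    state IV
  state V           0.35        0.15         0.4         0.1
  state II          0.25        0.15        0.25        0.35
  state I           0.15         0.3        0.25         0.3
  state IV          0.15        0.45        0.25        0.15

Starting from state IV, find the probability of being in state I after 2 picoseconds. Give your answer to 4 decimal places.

Propagate the distribution vector 2 picoseconds from state IV.
After 0 picoseconds: (0.0000, 0.0000, 0.0000, 1.0000)
After 1 picosecond: (0.1500, 0.4500, 0.2500, 0.1500)
After 2 picoseconds: (0.2250, 0.2325, 0.2725, 0.2700)
P(in state I after 2 picoseconds) = 0.2725

0.2725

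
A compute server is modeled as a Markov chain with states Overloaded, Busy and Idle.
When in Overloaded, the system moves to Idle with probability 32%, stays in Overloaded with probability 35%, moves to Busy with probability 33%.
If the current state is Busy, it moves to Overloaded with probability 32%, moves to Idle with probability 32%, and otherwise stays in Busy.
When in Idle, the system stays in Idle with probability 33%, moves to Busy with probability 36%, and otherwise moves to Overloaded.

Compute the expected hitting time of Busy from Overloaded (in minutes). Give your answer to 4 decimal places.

Let t(s) be the expected number of minutes to first reach Busy from state s, with t(Busy) = 0. Conditioning on the first minute:
t(Overloaded) = 1 + 0.35·t(Overloaded) + 0.32·t(Idle)
t(Idle) = 1 + 0.31·t(Overloaded) + 0.33·t(Idle)
Solving: t(Overloaded) = 2.9438, t(Idle) = 2.8546.
Expected minutes from Overloaded to Busy: 2.9438.

2.9438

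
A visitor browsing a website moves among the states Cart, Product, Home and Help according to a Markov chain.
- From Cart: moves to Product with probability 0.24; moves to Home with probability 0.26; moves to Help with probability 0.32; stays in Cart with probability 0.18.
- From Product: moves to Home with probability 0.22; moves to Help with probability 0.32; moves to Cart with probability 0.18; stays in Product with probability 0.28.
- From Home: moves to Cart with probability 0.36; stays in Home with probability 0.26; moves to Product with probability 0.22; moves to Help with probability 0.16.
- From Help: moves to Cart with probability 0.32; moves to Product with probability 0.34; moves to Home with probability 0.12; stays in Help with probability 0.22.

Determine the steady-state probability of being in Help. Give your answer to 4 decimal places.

Let the stationary distribution be π with π = πP and π_1 + π_2 + π_3 + π_4 = 1.
π_1 = 0.18·π_1 + 0.18·π_2 + 0.36·π_3 + 0.32·π_4
π_2 = 0.24·π_1 + 0.28·π_2 + 0.22·π_3 + 0.34·π_4
π_3 = 0.26·π_1 + 0.22·π_2 + 0.26·π_3 + 0.12·π_4
Solving with the normalization constraint gives π = (0.2547, 0.2726, 0.2127, 0.2600).
So the stationary probability of Help is 0.2600.

0.2600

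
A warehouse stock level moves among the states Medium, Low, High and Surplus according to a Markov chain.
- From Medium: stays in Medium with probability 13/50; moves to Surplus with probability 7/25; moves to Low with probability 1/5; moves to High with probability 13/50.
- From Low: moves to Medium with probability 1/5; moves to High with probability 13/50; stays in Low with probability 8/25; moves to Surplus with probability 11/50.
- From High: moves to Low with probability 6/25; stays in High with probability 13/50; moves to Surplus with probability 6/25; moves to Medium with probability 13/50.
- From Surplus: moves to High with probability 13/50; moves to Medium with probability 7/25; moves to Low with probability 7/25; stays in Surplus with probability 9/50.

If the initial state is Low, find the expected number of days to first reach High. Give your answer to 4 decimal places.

Let t(s) be the expected number of days to first reach High from state s, with t(High) = 0. Conditioning on the first day:
t(Medium) = 1 + 0.26·t(Medium) + 0.2·t(Low) + 0.28·t(Surplus)
t(Low) = 1 + 0.2·t(Medium) + 0.32·t(Low) + 0.22·t(Surplus)
t(Surplus) = 1 + 0.28·t(Medium) + 0.28·t(Low) + 0.18·t(Surplus)
Solving: t(Medium) = 3.8462, t(Low) = 3.8462, t(Surplus) = 3.8462.
Expected days from Low to High: 3.8462.

3.8462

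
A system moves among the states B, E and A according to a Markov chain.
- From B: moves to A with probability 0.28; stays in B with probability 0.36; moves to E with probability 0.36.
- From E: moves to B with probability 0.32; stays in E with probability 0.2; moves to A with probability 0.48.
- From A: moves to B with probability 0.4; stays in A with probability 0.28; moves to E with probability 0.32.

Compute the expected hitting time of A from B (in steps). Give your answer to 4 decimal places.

2.9234

Let t(s) be the expected number of steps to first reach A from state s, with t(A) = 0. Conditioning on the first step:
t(B) = 1 + 0.36·t(B) + 0.36·t(E)
t(E) = 1 + 0.32·t(B) + 0.2·t(E)
Solving: t(B) = 2.9234, t(E) = 2.4194.
Expected steps from B to A: 2.9234.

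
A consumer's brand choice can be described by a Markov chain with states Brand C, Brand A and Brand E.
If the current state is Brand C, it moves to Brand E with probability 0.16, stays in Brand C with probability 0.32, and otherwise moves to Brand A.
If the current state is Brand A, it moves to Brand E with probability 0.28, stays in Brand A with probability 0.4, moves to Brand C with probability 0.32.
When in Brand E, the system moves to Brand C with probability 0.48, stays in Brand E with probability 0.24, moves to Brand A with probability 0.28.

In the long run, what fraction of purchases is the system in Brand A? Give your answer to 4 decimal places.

0.4154

Let the stationary distribution be π with π = πP and π_1 + π_2 + π_3 = 1.
π_1 = 0.32·π_1 + 0.32·π_2 + 0.48·π_3
π_2 = 0.52·π_1 + 0.4·π_2 + 0.28·π_3
Solving with the normalization constraint gives π = (0.3565, 0.4154, 0.2281).
So the stationary probability of Brand A is 0.4154.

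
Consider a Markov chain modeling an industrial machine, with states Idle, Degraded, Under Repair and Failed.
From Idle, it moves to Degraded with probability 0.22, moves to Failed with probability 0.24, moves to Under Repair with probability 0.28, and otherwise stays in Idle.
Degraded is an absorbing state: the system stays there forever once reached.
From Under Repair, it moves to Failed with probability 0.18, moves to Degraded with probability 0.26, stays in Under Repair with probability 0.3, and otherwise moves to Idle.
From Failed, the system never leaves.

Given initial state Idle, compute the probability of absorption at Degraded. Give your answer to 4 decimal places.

Let h(s) be the probability of absorption at Degraded starting from transient state s. Then h(Degraded) = 1 and h(Failed) = 0. By first-step analysis:
h(Idle) = 0.26·h(Idle) + 0.22·1 + 0.28·h(Under Repair) + 0.24·0
h(Under Repair) = 0.26·h(Idle) + 0.26·1 + 0.3·h(Under Repair) + 0.18·0
Solving: h(Idle) = 0.5094, h(Under Repair) = 0.5606.
Starting from Idle, the probability is 0.5094.

0.5094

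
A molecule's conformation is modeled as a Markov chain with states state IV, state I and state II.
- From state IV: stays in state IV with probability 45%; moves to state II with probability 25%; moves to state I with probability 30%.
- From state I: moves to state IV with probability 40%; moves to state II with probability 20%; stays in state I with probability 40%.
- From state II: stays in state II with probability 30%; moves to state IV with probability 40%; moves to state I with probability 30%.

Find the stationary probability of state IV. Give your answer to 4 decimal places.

0.4211

Let the stationary distribution be π with π = πP and π_1 + π_2 + π_3 = 1.
π_1 = 0.45·π_1 + 0.4·π_2 + 0.4·π_3
π_2 = 0.3·π_1 + 0.4·π_2 + 0.3·π_3
Solving with the normalization constraint gives π = (0.4211, 0.3333, 0.2456).
So the stationary probability of state IV is 0.4211.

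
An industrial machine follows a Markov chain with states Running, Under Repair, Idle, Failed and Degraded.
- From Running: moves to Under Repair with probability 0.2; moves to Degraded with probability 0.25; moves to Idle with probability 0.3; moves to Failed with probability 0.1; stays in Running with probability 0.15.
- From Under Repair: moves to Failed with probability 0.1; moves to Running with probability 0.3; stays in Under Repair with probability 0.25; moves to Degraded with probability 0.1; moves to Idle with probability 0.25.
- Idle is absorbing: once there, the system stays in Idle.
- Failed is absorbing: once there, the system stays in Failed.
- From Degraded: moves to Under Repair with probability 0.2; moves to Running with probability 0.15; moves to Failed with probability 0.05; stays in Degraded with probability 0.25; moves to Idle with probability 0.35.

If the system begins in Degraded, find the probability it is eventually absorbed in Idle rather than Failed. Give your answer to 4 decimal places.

0.8213

Let h(s) be the probability of absorption at Idle starting from transient state s. Then h(Idle) = 1 and h(Failed) = 0. By first-step analysis:
h(Running) = 0.15·h(Running) + 0.2·h(Under Repair) + 0.3·1 + 0.1·0 + 0.25·h(Degraded)
h(Under Repair) = 0.3·h(Running) + 0.25·h(Under Repair) + 0.25·1 + 0.1·0 + 0.1·h(Degraded)
h(Degraded) = 0.15·h(Running) + 0.2·h(Under Repair) + 0.35·1 + 0.05·0 + 0.25·h(Degraded)
Solving: h(Running) = 0.7713, h(Under Repair) = 0.7514, h(Degraded) = 0.8213.
Starting from Degraded, the probability is 0.8213.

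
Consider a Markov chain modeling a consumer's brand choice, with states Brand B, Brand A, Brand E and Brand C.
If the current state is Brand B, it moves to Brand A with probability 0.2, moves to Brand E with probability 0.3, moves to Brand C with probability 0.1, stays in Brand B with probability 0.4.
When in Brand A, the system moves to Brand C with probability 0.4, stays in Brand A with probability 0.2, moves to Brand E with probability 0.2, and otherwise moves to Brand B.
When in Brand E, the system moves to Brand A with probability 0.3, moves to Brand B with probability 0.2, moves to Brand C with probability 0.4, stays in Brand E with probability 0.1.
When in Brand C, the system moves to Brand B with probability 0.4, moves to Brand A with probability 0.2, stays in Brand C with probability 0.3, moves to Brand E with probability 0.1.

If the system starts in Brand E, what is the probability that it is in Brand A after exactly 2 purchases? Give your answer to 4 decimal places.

0.2100

Propagate the distribution vector 2 purchases from Brand E.
After 0 purchases: (0.0000, 0.0000, 1.0000, 0.0000)
After 1 purchase: (0.2000, 0.3000, 0.1000, 0.4000)
After 2 purchases: (0.3200, 0.2100, 0.1700, 0.3000)
P(in Brand A after 2 purchases) = 0.2100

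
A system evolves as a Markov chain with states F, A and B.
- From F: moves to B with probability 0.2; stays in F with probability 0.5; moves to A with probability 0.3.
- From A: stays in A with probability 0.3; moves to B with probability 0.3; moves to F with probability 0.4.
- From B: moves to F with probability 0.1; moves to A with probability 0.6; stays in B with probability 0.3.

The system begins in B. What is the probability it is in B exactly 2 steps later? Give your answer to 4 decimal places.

Sum over the intermediate state after 1 step:
P = P(B→F)·P(F→B) + P(B→A)·P(A→B) + P(B→B)·P(B→B)
  = 0.1×0.2 + 0.6×0.3 + 0.3×0.3
  = 0.0200 + 0.1800 + 0.0900 = 0.2900

0.2900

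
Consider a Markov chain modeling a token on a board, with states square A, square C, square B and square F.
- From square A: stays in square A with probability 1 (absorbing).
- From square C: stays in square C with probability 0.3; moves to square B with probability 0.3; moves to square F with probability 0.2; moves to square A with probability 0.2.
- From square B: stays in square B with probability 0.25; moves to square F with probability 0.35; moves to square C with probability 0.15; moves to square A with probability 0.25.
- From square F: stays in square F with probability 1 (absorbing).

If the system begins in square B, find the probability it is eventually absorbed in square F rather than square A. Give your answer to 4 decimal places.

Let h(s) be the probability of absorption at square F starting from transient state s. Then h(square F) = 1 and h(square A) = 0. By first-step analysis:
h(square C) = 0.2·0 + 0.3·h(square C) + 0.3·h(square B) + 0.2·1
h(square B) = 0.25·0 + 0.15·h(square C) + 0.25·h(square B) + 0.35·1
Solving: h(square C) = 0.5313, h(square B) = 0.5729.
Starting from square B, the probability is 0.5729.

0.5729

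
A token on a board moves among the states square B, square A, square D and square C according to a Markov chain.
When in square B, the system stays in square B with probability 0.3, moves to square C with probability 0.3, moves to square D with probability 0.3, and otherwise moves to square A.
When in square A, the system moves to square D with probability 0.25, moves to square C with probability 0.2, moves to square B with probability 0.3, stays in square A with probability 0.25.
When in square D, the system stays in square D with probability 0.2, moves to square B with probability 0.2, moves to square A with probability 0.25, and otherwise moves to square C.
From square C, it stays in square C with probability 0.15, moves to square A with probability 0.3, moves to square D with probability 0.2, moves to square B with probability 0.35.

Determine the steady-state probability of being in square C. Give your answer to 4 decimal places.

0.2522

Let the stationary distribution be π with π = πP and π_1 + π_2 + π_3 + π_4 = 1.
π_1 = 0.3·π_1 + 0.3·π_2 + 0.2·π_3 + 0.35·π_4
π_2 = 0.1·π_1 + 0.25·π_2 + 0.25·π_3 + 0.3·π_4
π_3 = 0.3·π_1 + 0.25·π_2 + 0.2·π_3 + 0.2·π_4
Solving with the normalization constraint gives π = (0.2886, 0.2193, 0.2398, 0.2522).
So the stationary probability of square C is 0.2522.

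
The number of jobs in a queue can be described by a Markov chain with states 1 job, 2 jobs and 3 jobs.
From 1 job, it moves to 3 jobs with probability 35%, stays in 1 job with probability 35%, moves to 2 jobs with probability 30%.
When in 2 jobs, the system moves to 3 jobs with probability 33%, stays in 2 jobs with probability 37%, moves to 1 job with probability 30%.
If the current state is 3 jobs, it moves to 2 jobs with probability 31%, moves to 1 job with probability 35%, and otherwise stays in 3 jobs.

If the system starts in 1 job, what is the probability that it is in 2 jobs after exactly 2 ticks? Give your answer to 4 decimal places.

Sum over the intermediate state after 1 tick:
P = P(1 job→1 job)·P(1 job→2 jobs) + P(1 job→2 jobs)·P(2 jobs→2 jobs) + P(1 job→3 jobs)·P(3 jobs→2 jobs)
  = 0.35×0.3 + 0.3×0.37 + 0.35×0.31
  = 0.1050 + 0.1110 + 0.1085 = 0.3245

0.3245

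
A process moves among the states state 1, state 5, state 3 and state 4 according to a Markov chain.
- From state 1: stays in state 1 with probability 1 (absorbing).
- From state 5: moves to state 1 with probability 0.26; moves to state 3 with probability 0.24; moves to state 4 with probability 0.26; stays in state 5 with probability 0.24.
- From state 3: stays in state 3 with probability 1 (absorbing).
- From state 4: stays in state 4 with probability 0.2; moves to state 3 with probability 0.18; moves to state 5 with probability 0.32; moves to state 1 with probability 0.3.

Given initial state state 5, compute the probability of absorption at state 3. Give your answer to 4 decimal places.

Let h(s) be the probability of absorption at state 3 starting from transient state s. Then h(state 3) = 1 and h(state 1) = 0. By first-step analysis:
h(state 5) = 0.26·0 + 0.24·h(state 5) + 0.24·1 + 0.26·h(state 4)
h(state 4) = 0.3·0 + 0.32·h(state 5) + 0.18·1 + 0.2·h(state 4)
Solving: h(state 5) = 0.4550, h(state 4) = 0.4070.
Starting from state 5, the probability is 0.4550.

0.4550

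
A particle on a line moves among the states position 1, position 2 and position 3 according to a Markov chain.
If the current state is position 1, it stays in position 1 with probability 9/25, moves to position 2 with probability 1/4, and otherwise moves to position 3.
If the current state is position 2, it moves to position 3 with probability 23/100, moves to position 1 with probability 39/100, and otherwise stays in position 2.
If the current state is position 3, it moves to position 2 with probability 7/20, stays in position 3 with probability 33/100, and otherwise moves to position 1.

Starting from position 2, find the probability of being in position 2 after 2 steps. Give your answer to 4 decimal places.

Sum over the intermediate state after 1 step:
P = P(position 2→position 1)·P(position 1→position 2) + P(position 2→position 2)·P(position 2→position 2) + P(position 2→position 3)·P(position 3→position 2)
  = 0.39×0.25 + 0.38×0.38 + 0.23×0.35
  = 0.0975 + 0.1444 + 0.0805 = 0.3224

0.3224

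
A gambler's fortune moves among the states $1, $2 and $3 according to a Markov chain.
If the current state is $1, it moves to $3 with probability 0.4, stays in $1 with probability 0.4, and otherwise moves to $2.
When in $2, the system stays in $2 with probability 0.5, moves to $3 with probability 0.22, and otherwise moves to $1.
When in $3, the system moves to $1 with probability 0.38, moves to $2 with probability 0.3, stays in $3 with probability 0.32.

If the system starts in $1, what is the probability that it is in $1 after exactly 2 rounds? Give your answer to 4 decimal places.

Sum over the intermediate state after 1 round:
P = P($1→$1)·P($1→$1) + P($1→$2)·P($2→$1) + P($1→$3)·P($3→$1)
  = 0.4×0.4 + 0.2×0.28 + 0.4×0.38
  = 0.1600 + 0.0560 + 0.1520 = 0.3680

0.3680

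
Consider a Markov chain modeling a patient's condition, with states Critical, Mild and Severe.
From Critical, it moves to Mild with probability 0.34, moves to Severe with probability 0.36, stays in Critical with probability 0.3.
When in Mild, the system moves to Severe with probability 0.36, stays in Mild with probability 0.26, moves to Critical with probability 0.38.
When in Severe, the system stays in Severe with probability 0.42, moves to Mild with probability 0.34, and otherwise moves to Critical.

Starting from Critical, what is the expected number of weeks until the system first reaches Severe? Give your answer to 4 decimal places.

Let t(s) be the expected number of weeks to first reach Severe from state s, with t(Severe) = 0. Conditioning on the first week:
t(Critical) = 1 + 0.3·t(Critical) + 0.34·t(Mild)
t(Mild) = 1 + 0.38·t(Critical) + 0.26·t(Mild)
Solving: t(Critical) = 2.7778, t(Mild) = 2.7778.
Expected weeks from Critical to Severe: 2.7778.

2.7778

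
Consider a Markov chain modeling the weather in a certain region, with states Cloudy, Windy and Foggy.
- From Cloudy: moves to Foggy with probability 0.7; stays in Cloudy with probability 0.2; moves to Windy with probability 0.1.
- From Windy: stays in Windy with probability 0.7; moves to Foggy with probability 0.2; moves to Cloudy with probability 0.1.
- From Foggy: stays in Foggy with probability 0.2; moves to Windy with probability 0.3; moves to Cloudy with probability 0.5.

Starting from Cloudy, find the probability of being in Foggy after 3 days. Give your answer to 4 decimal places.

0.4000

Propagate the distribution vector 3 days from Cloudy.
After 0 days: (1.0000, 0.0000, 0.0000)
After 1 day: (0.2000, 0.1000, 0.7000)
After 2 days: (0.4000, 0.3000, 0.3000)
After 3 days: (0.2600, 0.3400, 0.4000)
P(in Foggy after 3 days) = 0.4000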